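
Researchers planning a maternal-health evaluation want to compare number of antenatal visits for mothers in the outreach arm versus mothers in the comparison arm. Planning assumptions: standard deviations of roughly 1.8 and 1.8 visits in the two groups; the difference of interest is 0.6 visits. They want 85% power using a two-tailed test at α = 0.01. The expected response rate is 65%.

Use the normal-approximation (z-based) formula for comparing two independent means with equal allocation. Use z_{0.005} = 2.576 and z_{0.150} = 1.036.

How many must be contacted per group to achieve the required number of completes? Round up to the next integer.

n = (z_{α/2} + z_β)² · (σ₁² + σ₂²) / δ²
  = (2.576 + 1.036)² · (1.8² + 1.8² = 6.48) / 0.6²
  = 13.0465 · 6.48 / 0.36
  = 234.84
Adjust for 65% response: 234.84 / 0.65 = 361.29.
Round up → n = 362 per group.

n = 362 per group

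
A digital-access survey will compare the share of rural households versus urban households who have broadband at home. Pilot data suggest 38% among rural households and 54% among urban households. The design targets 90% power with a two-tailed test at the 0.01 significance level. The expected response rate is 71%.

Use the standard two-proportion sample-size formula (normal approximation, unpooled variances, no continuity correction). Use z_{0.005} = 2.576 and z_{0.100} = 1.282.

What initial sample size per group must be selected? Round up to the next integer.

n = (z_{α/2} + z_β)² · [p₁(1−p₁) + p₂(1−p₂)] / (p₁ − p₂)²
  = (2.576 + 1.282)² · (0.38·0.62 + 0.54·0.46) / (-0.16)²
  = (3.858)² · (0.2356 + 0.2484) / 0.0256
  = 14.8842 · 0.4840 / 0.0256
  = 281.40
Adjust for 71% response: 281.40 / 0.71 = 396.34.
Round up → n = 397 per group.

n = 397 per group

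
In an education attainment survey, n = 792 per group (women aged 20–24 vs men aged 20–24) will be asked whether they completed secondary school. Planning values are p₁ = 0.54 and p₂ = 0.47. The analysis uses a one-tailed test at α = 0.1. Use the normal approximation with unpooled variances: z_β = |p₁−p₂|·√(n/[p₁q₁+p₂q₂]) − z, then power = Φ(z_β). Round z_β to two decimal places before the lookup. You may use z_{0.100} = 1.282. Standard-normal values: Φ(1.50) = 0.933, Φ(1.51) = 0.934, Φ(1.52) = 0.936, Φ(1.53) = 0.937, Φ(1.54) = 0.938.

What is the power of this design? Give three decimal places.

Power ≈ 0.934

z_β = |p₁−p₂|·√(n/[p₁q₁+p₂q₂]) − z_α
    = 0.07 · √(792/0.4975) − 1.282
    = 0.07 · 39.8994 − 1.282
    = 2.7930 − 1.282 = 1.5110 → 1.51
Power = Φ(1.51) = 0.934.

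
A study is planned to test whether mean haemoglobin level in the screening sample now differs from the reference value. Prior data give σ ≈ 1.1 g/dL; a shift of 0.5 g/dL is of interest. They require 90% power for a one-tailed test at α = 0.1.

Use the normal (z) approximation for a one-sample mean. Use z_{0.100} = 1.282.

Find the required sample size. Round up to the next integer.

n = (z_α + z_β)² · σ² / δ²
  = (1.282 + 1.282)² · 1.1² / 0.5²
  = 6.5741 · 1.21 / 0.25
  = 31.82
Round up → n = 32.

n = 32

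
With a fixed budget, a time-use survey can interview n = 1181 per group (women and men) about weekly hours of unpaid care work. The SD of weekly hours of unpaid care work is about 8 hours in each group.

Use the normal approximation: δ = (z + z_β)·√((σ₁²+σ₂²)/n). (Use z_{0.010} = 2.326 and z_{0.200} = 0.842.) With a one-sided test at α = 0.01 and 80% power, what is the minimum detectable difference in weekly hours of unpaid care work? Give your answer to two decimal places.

Minimum detectable difference ≈ 1.04 hours

δ = (z_α + z_β) · √((σ₁²+σ₂²)/n)
  = (2.326 + 0.842) · √(128/1181)
  = 3.168 · √0.10838
  = 3.168 · 0.3292
  = 1.0430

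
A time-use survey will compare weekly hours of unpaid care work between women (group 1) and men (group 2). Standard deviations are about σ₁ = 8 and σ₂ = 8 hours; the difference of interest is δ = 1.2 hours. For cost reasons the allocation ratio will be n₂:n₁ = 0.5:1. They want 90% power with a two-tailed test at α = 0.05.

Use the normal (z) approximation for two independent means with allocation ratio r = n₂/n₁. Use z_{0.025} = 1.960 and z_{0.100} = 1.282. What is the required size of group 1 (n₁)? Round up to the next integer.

n₁ = 1402

n₁ = (z_{α/2} + z_β)² · (σ₁² + σ₂²/r) / δ²
   = (1.960 + 1.282)² · (8² + 8²/0.5) / 1.2²
   = 10.5106 · (64 + 128) / 1.44
   = 10.5106 · 192 / 1.44
   = 1401.41
Round up → n₁ = 1402; n₂ = r·n₁ = 0.5 × 1402 = 701.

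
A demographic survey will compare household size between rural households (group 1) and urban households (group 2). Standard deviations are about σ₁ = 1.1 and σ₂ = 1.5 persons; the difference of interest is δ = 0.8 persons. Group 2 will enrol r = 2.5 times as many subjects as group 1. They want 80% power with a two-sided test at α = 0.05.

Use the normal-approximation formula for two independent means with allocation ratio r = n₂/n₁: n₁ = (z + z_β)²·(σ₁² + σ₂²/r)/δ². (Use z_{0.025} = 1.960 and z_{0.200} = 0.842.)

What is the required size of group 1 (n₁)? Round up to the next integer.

n₁ = 26

n₁ = (z_{α/2} + z_β)² · (σ₁² + σ₂²/r) / δ²
   = (1.960 + 0.842)² · (1.1² + 1.5²/2.5) / 0.8²
   = 7.8512 · (1.21 + 0.9) / 0.64
   = 7.8512 · 2.11 / 0.64
   = 25.88
Round up → n₁ = 26; n₂ = r·n₁ = 2.5 × 26 = 65.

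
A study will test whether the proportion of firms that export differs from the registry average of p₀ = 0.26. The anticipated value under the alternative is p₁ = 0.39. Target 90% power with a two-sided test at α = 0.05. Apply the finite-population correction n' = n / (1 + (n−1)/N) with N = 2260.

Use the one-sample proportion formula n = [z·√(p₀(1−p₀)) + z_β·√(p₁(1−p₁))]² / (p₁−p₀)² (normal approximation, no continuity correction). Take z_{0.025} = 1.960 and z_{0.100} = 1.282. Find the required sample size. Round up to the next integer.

n = [z_{α/2}·√(p₀q₀) + z_β·√(p₁q₁)]² / (p₁ − p₀)²
  = [1.960·√(0.26·0.74) + 1.282·√(0.39·0.61)]² / (0.13)²
  = [1.960·0.4386 + 1.282·0.4877]² / 0.0169
  = [1.4850]² / 0.0169
  = 130.49
Finite-population correction (N = 2260): 130.49 / (1 + (130.49 − 1)/2260) = 123.42.
Round up → n = 124.

n = 124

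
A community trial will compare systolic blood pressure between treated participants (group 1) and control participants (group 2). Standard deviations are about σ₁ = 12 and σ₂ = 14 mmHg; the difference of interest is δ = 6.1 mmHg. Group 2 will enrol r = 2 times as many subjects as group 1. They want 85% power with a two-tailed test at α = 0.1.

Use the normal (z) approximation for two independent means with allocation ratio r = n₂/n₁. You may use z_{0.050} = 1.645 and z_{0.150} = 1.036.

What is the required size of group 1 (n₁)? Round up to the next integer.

n₁ = 47

n₁ = (z_{α/2} + z_β)² · (σ₁² + σ₂²/r) / δ²
   = (1.645 + 1.036)² · (12² + 14²/2) / 6.1²
   = 7.1878 · (144 + 98) / 37.21
   = 7.1878 · 242 / 37.21
   = 46.75
Round up → n₁ = 47; n₂ = r·n₁ = 2 × 47 = 94.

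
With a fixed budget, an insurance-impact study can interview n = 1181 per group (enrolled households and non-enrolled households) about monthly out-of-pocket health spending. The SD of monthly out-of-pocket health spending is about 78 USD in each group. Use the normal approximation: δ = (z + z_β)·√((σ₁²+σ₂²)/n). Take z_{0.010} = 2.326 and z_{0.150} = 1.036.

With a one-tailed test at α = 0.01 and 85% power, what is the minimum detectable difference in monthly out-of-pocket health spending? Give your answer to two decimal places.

Minimum detectable difference ≈ 10.79 USD

δ = (z_α + z_β) · √((σ₁²+σ₂²)/n)
  = (2.326 + 1.036) · √(12168/1181)
  = 3.362 · √10.3031
  = 3.362 · 3.2098
  = 10.7915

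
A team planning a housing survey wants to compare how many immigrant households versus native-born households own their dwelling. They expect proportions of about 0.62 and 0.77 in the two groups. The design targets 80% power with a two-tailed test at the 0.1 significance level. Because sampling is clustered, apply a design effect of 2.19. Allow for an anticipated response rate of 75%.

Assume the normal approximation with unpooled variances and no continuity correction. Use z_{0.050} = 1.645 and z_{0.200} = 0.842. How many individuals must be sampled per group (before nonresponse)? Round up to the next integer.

n = (z_{α/2} + z_β)² · [p₁(1−p₁) + p₂(1−p₂)] / (p₁ − p₂)²
  = (1.645 + 0.842)² · (0.62·0.38 + 0.77·0.23) / (-0.15)²
  = (2.487)² · (0.2356 + 0.1771) / 0.0225
  = 6.1852 · 0.4127 / 0.0225
  = 113.45
Design effect: 2.19 × 113.45 = 248.45.
Adjust for 75% response: 248.45 / 0.75 = 331.27.
Round up → n = 332 per group.

n = 332 per group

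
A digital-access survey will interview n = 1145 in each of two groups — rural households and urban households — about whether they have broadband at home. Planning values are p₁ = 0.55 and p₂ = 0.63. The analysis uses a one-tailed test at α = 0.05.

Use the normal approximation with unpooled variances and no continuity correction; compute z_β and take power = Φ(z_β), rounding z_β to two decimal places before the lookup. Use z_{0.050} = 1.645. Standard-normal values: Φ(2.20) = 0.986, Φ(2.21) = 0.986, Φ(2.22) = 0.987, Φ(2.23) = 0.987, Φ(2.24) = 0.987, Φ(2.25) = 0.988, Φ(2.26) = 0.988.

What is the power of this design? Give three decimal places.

z_β = |p₁−p₂|·√(n/[p₁q₁+p₂q₂]) − z_α
    = 0.08 · √(1145/0.4806) − 1.645
    = 0.08 · 48.8102 − 1.645
    = 3.9048 − 1.645 = 2.2598 → 2.26
Power = Φ(2.26) = 0.988.

Power ≈ 0.988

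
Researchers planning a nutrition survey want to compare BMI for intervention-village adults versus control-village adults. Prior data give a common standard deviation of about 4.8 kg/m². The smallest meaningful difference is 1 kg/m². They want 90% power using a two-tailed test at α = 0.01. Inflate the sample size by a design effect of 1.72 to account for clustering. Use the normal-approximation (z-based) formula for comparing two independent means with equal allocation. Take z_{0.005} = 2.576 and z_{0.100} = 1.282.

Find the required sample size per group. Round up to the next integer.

n = 1180 per group

n = (z_{α/2} + z_β)² · (σ₁² + σ₂²) / δ²
  = (2.576 + 1.282)² · (2·4.8² = 46.08) / 1²
  = 14.8842 · 46.08 / 1
  = 685.86
Design effect: 1.72 × 685.86 = 1179.68.
Round up → n = 1180 per group.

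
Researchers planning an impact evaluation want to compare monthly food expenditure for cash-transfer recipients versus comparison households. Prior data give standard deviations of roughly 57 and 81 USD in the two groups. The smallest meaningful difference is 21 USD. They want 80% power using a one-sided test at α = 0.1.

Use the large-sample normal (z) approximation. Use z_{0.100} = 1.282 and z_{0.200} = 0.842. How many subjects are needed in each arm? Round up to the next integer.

n = (z_α + z_β)² · (σ₁² + σ₂²) / δ²
  = (1.282 + 0.842)² · (57² + 81² = 9810) / 21²
  = 4.5114 · 9810 / 441
  = 100.36
Round up → n = 101 per group.

n = 101 per group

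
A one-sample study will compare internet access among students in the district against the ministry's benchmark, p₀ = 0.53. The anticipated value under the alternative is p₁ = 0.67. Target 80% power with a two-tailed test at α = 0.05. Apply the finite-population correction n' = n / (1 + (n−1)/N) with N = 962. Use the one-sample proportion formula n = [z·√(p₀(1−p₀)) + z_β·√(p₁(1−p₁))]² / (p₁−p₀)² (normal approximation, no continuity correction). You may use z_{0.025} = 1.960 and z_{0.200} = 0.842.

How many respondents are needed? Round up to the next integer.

n = 88

n = [z_{α/2}·√(p₀q₀) + z_β·√(p₁q₁)]² / (p₁ − p₀)²
  = [1.960·√(0.53·0.47) + 0.842·√(0.67·0.33)]² / (0.14)²
  = [1.960·0.4991 + 0.842·0.4702]² / 0.0196
  = [1.3742]² / 0.0196
  = 96.34
Finite-population correction (N = 962): 96.34 / (1 + (96.34 − 1)/962) = 87.65.
Round up → n = 88.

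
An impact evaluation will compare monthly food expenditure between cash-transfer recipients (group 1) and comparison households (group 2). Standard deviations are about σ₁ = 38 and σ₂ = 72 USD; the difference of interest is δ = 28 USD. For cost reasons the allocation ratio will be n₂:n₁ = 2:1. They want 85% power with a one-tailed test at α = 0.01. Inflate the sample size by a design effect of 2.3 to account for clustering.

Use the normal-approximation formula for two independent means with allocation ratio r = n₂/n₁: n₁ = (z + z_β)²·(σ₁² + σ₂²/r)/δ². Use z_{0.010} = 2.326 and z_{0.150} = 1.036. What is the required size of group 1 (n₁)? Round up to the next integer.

n₁ = 134

n₁ = (z_α + z_β)² · (σ₁² + σ₂²/r) / δ²
   = (2.326 + 1.036)² · (38² + 72²/2) / 28²
   = 11.3030 · (1444 + 2592) / 784
   = 11.3030 · 4036 / 784
   = 58.19
Design effect: 2.3 × 58.19 = 133.83.
Round up → n₁ = 134; n₂ = r·n₁ = 2 × 134 = 268.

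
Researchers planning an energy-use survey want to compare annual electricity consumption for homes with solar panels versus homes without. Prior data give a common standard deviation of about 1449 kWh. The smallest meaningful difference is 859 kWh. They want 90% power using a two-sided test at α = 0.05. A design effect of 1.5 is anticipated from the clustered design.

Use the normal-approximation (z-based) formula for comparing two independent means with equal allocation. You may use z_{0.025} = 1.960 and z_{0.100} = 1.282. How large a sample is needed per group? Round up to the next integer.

n = (z_{α/2} + z_β)² · (σ₁² + σ₂²) / δ²
  = (1.960 + 1.282)² · (2·1449² = 4199202) / 859²
  = 10.5106 · 4199202 / 737881
  = 59.81
Design effect: 1.5 × 59.81 = 89.72.
Round up → n = 90 per group.

n = 90 per group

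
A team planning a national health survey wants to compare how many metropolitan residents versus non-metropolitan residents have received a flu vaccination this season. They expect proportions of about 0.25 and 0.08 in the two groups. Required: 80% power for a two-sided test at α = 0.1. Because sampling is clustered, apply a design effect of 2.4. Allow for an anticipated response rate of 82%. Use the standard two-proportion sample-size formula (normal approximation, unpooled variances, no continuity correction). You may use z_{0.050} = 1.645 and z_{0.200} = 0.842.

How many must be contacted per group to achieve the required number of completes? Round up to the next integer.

n = 164 per group

n = (z_{α/2} + z_β)² · [p₁(1−p₁) + p₂(1−p₂)] / (p₁ − p₂)²
  = (1.645 + 0.842)² · (0.25·0.75 + 0.08·0.92) / (0.17)²
  = (2.487)² · (0.1875 + 0.0736) / 0.0289
  = 6.1852 · 0.2611 / 0.0289
  = 55.88
Design effect: 2.4 × 55.88 = 134.11.
Adjust for 82% response: 134.11 / 0.82 = 163.55.
Round up → n = 164 per group.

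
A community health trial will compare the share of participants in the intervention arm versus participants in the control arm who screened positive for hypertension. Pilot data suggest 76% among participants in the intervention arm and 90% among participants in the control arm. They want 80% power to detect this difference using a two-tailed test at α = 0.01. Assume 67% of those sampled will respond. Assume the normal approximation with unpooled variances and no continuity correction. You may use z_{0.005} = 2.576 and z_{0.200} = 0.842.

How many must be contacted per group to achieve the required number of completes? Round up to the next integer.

n = 243 per group

n = (z_{α/2} + z_β)² · [p₁(1−p₁) + p₂(1−p₂)] / (p₁ − p₂)²
  = (2.576 + 0.842)² · (0.76·0.24 + 0.90·0.10) / (-0.14)²
  = (3.418)² · (0.1824 + 0.0900) / 0.0196
  = 11.6827 · 0.2724 / 0.0196
  = 162.37
Adjust for 67% response: 162.37 / 0.67 = 242.34.
Round up → n = 243 per group.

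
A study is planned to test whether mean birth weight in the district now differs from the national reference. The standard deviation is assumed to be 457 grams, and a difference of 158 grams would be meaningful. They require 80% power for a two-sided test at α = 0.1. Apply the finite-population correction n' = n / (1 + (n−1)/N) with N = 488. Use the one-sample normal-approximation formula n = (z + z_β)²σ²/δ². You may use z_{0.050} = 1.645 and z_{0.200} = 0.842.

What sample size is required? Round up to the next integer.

n = (z_{α/2} + z_β)² · σ² / δ²
  = (1.645 + 0.842)² · 457² / 158²
  = 6.1852 · 208849 / 24964
  = 51.75
Finite-population correction (N = 488): 51.75 / (1 + (51.75 − 1)/488) = 46.87.
Round up → n = 47.

n = 47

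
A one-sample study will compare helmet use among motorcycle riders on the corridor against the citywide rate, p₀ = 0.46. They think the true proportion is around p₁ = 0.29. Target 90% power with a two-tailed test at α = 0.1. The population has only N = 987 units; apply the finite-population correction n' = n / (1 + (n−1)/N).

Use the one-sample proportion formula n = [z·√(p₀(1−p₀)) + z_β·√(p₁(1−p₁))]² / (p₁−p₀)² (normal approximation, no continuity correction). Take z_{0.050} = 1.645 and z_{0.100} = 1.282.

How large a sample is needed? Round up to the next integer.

n = 64

n = [z_{α/2}·√(p₀q₀) + z_β·√(p₁q₁)]² / (p₁ − p₀)²
  = [1.645·√(0.46·0.54) + 1.282·√(0.29·0.71)]² / (-0.17)²
  = [1.645·0.4984 + 1.282·0.4538]² / 0.0289
  = [1.4016]² / 0.0289
  = 67.97
Finite-population correction (N = 987): 67.97 / (1 + (67.97 − 1)/987) = 63.65.
Round up → n = 64.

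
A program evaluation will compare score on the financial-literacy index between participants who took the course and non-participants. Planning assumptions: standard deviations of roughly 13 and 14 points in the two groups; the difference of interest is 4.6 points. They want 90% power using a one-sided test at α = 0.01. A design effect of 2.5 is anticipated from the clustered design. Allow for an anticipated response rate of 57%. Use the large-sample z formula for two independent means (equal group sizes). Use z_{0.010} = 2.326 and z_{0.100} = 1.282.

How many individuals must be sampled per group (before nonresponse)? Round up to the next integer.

n = 985 per group

n = (z_α + z_β)² · (σ₁² + σ₂²) / δ²
  = (2.326 + 1.282)² · (13² + 14² = 365) / 4.6²
  = 13.0177 · 365 / 21.16
  = 224.55
Design effect: 2.5 × 224.55 = 561.37.
Adjust for 57% response: 561.37 / 0.57 = 984.86.
Round up → n = 985 per group.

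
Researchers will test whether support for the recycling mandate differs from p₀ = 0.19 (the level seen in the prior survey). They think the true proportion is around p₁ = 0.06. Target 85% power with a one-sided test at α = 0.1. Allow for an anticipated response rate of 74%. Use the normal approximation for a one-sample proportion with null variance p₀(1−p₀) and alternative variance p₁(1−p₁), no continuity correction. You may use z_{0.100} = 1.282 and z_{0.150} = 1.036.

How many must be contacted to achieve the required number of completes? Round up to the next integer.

n = 45

n = [z_α·√(p₀q₀) + z_β·√(p₁q₁)]² / (p₁ − p₀)²
  = [1.282·√(0.19·0.81) + 1.036·√(0.06·0.94)]² / (-0.13)²
  = [1.282·0.3923 + 1.036·0.2375]² / 0.0169
  = [0.7490]² / 0.0169
  = 33.19
Adjust for 74% response: 33.19 / 0.74 = 44.85.
Round up → n = 45.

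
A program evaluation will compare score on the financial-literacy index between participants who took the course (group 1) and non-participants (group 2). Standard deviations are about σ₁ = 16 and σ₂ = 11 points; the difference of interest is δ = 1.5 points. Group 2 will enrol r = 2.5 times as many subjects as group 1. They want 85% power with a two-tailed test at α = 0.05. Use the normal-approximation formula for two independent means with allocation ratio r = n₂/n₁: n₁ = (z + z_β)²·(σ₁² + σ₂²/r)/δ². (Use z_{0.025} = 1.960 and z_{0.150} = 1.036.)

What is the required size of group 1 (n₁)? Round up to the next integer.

n₁ = 1215

n₁ = (z_{α/2} + z_β)² · (σ₁² + σ₂²/r) / δ²
   = (1.960 + 1.036)² · (16² + 11²/2.5) / 1.5²
   = 8.9760 · (256 + 48.4) / 2.25
   = 8.9760 · 304.4 / 2.25
   = 1214.36
Round up → n₁ = 1215; n₂ = r·n₁ = 2.5 × 1215 = 3038.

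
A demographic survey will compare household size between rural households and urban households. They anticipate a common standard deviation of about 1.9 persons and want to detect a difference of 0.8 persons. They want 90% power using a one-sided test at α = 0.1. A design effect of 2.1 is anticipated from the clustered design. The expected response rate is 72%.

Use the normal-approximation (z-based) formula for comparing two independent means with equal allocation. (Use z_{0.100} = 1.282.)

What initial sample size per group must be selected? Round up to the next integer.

n = (z_α + z_β)² · (σ₁² + σ₂²) / δ²
  = (1.282 + 1.282)² · (2·1.9² = 7.22) / 0.8²
  = 6.5741 · 7.22 / 0.64
  = 74.16
Design effect: 2.1 × 74.16 = 155.74.
Adjust for 72% response: 155.74 / 0.72 = 216.31.
Round up → n = 217 per group.

n = 217 per group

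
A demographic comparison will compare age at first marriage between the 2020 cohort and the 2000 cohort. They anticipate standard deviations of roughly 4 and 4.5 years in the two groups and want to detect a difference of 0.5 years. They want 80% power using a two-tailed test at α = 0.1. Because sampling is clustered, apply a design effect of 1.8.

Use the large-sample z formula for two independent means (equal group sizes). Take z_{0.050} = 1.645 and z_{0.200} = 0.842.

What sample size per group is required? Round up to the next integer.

n = (z_{α/2} + z_β)² · (σ₁² + σ₂²) / δ²
  = (1.645 + 0.842)² · (4² + 4.5² = 36.25) / 0.5²
  = 6.1852 · 36.25 / 0.25
  = 896.85
Design effect: 1.8 × 896.85 = 1614.33.
Round up → n = 1615 per group.

n = 1615 per group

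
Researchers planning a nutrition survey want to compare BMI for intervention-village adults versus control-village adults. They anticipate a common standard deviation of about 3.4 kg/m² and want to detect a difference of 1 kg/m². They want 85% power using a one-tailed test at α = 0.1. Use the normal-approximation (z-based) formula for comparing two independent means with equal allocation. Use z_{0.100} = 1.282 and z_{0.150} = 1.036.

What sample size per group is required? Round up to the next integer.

n = 125 per group

n = (z_α + z_β)² · (σ₁² + σ₂²) / δ²
  = (1.282 + 1.036)² · (2·3.4² = 23.12) / 1²
  = 5.3731 · 23.12 / 1
  = 124.23
Round up → n = 125 per group.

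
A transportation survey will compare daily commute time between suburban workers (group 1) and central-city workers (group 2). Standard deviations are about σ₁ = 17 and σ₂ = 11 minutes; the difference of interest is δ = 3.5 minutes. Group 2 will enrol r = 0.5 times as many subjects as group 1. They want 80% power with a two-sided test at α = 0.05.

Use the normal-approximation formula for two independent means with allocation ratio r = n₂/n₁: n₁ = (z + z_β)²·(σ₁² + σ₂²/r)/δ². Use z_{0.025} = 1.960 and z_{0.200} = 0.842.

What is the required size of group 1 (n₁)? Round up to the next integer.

n₁ = 341

n₁ = (z_{α/2} + z_β)² · (σ₁² + σ₂²/r) / δ²
   = (1.960 + 0.842)² · (17² + 11²/0.5) / 3.5²
   = 7.8512 · (289 + 242) / 12.25
   = 7.8512 · 531 / 12.25
   = 340.33
Round up → n₁ = 341; n₂ = r·n₁ = 0.5 × 341 = 171.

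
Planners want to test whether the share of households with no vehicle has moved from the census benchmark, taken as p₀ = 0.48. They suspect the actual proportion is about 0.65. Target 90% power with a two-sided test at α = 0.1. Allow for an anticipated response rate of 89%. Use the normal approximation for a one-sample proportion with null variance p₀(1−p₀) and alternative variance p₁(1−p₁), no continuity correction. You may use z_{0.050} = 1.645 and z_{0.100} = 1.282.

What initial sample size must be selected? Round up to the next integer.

n = [z_{α/2}·√(p₀q₀) + z_β·√(p₁q₁)]² / (p₁ − p₀)²
  = [1.645·√(0.48·0.52) + 1.282·√(0.65·0.35)]² / (0.17)²
  = [1.645·0.4996 + 1.282·0.4770]² / 0.0289
  = [1.4333]² / 0.0289
  = 71.09
Adjust for 89% response: 71.09 / 0.89 = 79.87.
Round up → n = 80.

n = 80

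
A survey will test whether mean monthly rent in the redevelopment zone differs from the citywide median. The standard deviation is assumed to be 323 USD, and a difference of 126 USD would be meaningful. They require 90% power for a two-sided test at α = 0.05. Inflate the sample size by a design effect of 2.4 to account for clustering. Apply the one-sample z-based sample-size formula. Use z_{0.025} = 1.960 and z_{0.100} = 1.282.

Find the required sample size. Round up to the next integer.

n = 166

n = (z_{α/2} + z_β)² · σ² / δ²
  = (1.960 + 1.282)² · 323² / 126²
  = 10.5106 · 104329 / 15876
  = 69.07
Design effect: 2.4 × 69.07 = 165.77.
Round up → n = 166.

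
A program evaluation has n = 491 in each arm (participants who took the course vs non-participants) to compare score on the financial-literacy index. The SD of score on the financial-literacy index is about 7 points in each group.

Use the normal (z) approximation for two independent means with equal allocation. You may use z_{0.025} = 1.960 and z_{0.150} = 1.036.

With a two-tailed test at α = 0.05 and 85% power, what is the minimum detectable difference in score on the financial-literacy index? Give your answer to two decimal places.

δ = (z_{α/2} + z_β) · √((σ₁²+σ₂²)/n)
  = (1.960 + 1.036) · √(98/491)
  = 2.996 · √0.19959
  = 2.996 · 0.4468
  = 1.3385

Minimum detectable difference ≈ 1.34 points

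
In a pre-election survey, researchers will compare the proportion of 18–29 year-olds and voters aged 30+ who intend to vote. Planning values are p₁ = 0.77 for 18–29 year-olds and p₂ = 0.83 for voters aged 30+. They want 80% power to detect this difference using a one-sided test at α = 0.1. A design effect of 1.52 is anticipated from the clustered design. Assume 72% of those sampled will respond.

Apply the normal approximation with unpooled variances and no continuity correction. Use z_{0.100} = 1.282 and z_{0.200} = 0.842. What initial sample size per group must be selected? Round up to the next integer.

n = (z_α + z_β)² · [p₁(1−p₁) + p₂(1−p₂)] / (p₁ − p₂)²
  = (1.282 + 0.842)² · (0.77·0.23 + 0.83·0.17) / (-0.06)²
  = (2.124)² · (0.1771 + 0.1411) / 0.0036
  = 4.5114 · 0.3182 / 0.0036
  = 398.76
Design effect: 1.52 × 398.76 = 606.11.
Adjust for 72% response: 606.11 / 0.72 = 841.82.
Round up → n = 842 per group.

n = 842 per group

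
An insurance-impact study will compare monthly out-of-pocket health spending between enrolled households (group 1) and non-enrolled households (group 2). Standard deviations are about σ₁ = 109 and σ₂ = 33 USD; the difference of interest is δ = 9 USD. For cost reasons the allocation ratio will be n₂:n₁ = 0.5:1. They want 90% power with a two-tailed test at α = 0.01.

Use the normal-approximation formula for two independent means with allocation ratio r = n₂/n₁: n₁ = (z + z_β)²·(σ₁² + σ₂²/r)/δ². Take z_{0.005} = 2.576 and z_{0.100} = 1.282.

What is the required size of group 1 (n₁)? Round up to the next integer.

n₁ = 2584

n₁ = (z_{α/2} + z_β)² · (σ₁² + σ₂²/r) / δ²
   = (2.576 + 1.282)² · (109² + 33²/0.5) / 9²
   = 14.8842 · (11881 + 2178) / 81
   = 14.8842 · 14059 / 81
   = 2583.41
Round up → n₁ = 2584; n₂ = r·n₁ = 0.5 × 2584 = 1292.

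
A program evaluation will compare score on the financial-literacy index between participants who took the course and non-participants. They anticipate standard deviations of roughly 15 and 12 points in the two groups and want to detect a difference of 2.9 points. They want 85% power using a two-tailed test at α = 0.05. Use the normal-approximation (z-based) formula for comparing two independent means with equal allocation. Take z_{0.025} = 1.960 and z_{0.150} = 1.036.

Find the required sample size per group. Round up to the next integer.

n = (z_{α/2} + z_β)² · (σ₁² + σ₂²) / δ²
  = (1.960 + 1.036)² · (15² + 12² = 369) / 2.9²
  = 8.9760 · 369 / 8.41
  = 393.83
Round up → n = 394 per group.

n = 394 per group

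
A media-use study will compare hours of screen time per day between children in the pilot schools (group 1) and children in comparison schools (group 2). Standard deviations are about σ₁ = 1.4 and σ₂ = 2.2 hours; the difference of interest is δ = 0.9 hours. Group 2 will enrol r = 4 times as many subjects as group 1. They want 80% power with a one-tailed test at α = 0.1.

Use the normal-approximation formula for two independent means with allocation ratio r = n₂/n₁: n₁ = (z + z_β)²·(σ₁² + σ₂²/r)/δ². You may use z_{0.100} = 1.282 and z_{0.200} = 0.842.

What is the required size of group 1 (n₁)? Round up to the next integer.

n₁ = 18

n₁ = (z_α + z_β)² · (σ₁² + σ₂²/r) / δ²
   = (1.282 + 0.842)² · (1.4² + 2.2²/4) / 0.9²
   = 4.5114 · (1.96 + 1.21) / 0.81
   = 4.5114 · 3.17 / 0.81
   = 17.66
Round up → n₁ = 18; n₂ = r·n₁ = 4 × 18 = 72.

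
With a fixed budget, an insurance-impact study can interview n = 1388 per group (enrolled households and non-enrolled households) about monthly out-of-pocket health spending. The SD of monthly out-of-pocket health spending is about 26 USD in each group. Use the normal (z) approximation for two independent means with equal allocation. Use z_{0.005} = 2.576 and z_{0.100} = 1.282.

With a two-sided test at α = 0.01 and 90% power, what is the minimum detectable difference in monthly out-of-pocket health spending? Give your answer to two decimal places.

Minimum detectable difference ≈ 3.81 USD

δ = (z_{α/2} + z_β) · √((σ₁²+σ₂²)/n)
  = (2.576 + 1.282) · √(1352/1388)
  = 3.858 · √0.97406
  = 3.858 · 0.9869
  = 3.8076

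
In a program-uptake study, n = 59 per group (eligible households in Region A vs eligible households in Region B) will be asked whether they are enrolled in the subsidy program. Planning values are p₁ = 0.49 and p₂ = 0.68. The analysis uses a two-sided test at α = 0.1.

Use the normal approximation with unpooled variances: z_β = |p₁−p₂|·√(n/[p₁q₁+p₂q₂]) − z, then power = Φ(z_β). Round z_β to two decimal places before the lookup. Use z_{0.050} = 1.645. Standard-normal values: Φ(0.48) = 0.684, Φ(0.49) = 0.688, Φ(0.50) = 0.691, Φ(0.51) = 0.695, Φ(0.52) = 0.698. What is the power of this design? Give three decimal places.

z_β = |p₁−p₂|·√(n/[p₁q₁+p₂q₂]) − z_{α/2}
    = 0.19 · √(59/0.4675) − 1.645
    = 0.19 · 11.2340 − 1.645
    = 2.1345 − 1.645 = 0.4895 → 0.49
Power = Φ(0.49) = 0.688.

Power ≈ 0.688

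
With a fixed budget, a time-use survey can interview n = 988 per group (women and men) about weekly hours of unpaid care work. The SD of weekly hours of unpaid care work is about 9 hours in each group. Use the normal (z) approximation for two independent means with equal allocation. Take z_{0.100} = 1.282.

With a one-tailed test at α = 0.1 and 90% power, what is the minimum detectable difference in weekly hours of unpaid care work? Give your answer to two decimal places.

δ = (z_α + z_β) · √((σ₁²+σ₂²)/n)
  = (1.282 + 1.282) · √(162/988)
  = 2.564 · √0.16397
  = 2.564 · 0.4049
  = 1.0382

Minimum detectable difference ≈ 1.04 hours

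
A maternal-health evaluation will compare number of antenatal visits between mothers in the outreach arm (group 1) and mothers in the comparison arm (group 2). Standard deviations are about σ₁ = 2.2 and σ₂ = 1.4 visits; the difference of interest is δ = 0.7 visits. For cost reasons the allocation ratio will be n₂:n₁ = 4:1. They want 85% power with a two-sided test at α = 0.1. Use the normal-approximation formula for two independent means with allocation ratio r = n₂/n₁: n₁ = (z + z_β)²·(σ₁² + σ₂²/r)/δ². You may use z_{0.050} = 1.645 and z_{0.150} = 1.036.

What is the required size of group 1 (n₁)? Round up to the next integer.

n₁ = (z_{α/2} + z_β)² · (σ₁² + σ₂²/r) / δ²
   = (1.645 + 1.036)² · (2.2² + 1.4²/4) / 0.7²
   = 7.1878 · (4.84 + 0.49) / 0.49
   = 7.1878 · 5.33 / 0.49
   = 78.19
Round up → n₁ = 79; n₂ = r·n₁ = 4 × 79 = 316.

n₁ = 79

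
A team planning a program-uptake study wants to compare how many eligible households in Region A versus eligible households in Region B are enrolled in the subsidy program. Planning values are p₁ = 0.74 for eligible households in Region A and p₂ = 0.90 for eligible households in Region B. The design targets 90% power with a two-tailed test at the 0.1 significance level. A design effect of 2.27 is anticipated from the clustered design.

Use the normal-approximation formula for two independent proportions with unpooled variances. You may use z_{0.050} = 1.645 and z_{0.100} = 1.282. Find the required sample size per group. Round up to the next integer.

n = 215 per group

n = (z_{α/2} + z_β)² · [p₁(1−p₁) + p₂(1−p₂)] / (p₁ − p₂)²
  = (1.645 + 1.282)² · (0.74·0.26 + 0.90·0.10) / (-0.16)²
  = (2.927)² · (0.1924 + 0.0900) / 0.0256
  = 8.5673 · 0.2824 / 0.0256
  = 94.51
Design effect: 2.27 × 94.51 = 214.53.
Round up → n = 215 per group.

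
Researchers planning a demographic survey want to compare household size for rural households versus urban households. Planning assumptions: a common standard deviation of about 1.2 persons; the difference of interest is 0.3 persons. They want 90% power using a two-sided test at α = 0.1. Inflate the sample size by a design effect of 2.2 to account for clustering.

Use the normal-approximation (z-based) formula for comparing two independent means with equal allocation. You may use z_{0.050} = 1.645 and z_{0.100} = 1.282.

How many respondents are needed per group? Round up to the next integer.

n = 604 per group

n = (z_{α/2} + z_β)² · (σ₁² + σ₂²) / δ²
  = (1.645 + 1.282)² · (2·1.2² = 2.88) / 0.3²
  = 8.5673 · 2.88 / 0.09
  = 274.15
Design effect: 2.2 × 274.15 = 603.14.
Round up → n = 604 per group.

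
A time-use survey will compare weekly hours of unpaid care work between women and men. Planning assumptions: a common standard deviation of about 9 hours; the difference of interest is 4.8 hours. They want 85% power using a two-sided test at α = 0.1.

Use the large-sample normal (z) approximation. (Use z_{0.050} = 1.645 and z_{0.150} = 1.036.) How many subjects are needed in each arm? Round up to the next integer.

n = 51 per group

n = (z_{α/2} + z_β)² · (σ₁² + σ₂²) / δ²
  = (1.645 + 1.036)² · (2·9² = 162) / 4.8²
  = 7.1878 · 162 / 23.04
  = 50.54
Round up → n = 51 per group.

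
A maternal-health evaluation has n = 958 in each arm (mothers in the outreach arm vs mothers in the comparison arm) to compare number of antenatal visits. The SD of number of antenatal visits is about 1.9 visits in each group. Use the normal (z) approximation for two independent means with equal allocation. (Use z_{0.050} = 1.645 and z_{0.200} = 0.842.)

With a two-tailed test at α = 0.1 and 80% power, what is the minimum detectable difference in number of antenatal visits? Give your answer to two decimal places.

Minimum detectable difference ≈ 0.22 visits

δ = (z_{α/2} + z_β) · √((σ₁²+σ₂²)/n)
  = (1.645 + 0.842) · √(7.22/958)
  = 2.487 · √0.00754
  = 2.487 · 0.0868
  = 0.2159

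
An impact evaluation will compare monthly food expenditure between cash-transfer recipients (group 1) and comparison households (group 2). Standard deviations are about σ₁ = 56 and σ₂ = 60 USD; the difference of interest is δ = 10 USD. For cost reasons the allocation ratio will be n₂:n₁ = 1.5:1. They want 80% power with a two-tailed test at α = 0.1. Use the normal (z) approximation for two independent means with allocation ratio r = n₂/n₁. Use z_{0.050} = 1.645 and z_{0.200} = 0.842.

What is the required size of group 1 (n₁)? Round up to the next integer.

n₁ = 343

n₁ = (z_{α/2} + z_β)² · (σ₁² + σ₂²/r) / δ²
   = (1.645 + 0.842)² · (56² + 60²/1.5) / 10²
   = 6.1852 · (3136 + 2400) / 100
   = 6.1852 · 5536 / 100
   = 342.41
Round up → n₁ = 343; n₂ = r·n₁ = 1.5 × 343 = 515.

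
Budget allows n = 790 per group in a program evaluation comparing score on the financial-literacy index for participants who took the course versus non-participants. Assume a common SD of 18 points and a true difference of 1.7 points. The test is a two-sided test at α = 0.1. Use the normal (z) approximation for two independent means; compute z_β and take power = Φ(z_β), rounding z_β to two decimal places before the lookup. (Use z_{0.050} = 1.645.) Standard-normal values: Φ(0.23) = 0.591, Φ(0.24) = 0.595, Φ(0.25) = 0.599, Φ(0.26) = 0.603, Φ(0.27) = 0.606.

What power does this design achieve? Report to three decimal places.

Power ≈ 0.591

z_β = δ·√(n/(σ₁²+σ₂²)) − z_{α/2}
    = 1.7 · √(790/648) − 1.645
    = 1.7 · 1.10414 − 1.645
    = 1.8770 − 1.645 = 0.2320 → 0.23
Power = Φ(0.23) = 0.591.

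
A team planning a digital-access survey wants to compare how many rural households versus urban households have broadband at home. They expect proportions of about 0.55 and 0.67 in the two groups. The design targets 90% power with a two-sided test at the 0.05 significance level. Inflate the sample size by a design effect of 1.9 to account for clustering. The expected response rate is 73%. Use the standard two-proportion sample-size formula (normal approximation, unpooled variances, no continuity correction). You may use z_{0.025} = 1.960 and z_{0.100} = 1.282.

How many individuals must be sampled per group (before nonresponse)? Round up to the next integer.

n = 891 per group

n = (z_{α/2} + z_β)² · [p₁(1−p₁) + p₂(1−p₂)] / (p₁ − p₂)²
  = (1.960 + 1.282)² · (0.55·0.45 + 0.67·0.33) / (-0.12)²
  = (3.242)² · (0.2475 + 0.2211) / 0.0144
  = 10.5106 · 0.4686 / 0.0144
  = 342.03
Design effect: 1.9 × 342.03 = 649.86.
Adjust for 73% response: 649.86 / 0.73 = 890.22.
Round up → n = 891 per group.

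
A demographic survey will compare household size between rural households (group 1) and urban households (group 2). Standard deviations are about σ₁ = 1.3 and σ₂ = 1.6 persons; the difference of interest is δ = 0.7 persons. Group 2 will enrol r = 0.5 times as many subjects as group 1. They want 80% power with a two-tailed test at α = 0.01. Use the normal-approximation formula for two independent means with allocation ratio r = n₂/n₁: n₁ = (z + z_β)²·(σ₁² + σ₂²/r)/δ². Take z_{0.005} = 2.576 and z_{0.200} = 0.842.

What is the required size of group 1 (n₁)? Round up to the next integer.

n₁ = (z_{α/2} + z_β)² · (σ₁² + σ₂²/r) / δ²
   = (2.576 + 0.842)² · (1.3² + 1.6²/0.5) / 0.7²
   = 11.6827 · (1.69 + 5.12) / 0.49
   = 11.6827 · 6.81 / 0.49
   = 162.37
Round up → n₁ = 163; n₂ = r·n₁ = 0.5 × 163 = 82.

n₁ = 163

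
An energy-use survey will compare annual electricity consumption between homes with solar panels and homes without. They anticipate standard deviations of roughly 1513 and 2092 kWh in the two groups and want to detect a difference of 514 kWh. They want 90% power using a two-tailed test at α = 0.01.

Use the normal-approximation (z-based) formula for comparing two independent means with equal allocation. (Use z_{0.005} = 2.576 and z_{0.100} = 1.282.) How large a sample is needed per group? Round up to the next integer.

n = 376 per group

n = (z_{α/2} + z_β)² · (σ₁² + σ₂²) / δ²
  = (2.576 + 1.282)² · (1513² + 2092² = 6665633) / 514²
  = 14.8842 · 6665633 / 264196
  = 375.53
Round up → n = 376 per group.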